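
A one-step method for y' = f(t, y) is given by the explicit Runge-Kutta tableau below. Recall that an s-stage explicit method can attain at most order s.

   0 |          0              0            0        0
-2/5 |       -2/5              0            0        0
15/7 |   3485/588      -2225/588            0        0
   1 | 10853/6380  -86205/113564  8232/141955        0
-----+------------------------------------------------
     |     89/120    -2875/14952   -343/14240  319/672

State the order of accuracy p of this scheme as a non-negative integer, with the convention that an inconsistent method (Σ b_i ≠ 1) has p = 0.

4

b = (89/120, -2875/14952, -343/14240, 319/672)
c = (0, -2/5, 15/7, 1)
Ac = (0, 0, 445/294, 273/638)
Σ b_i: 89/120·1 + (-2875/14952)·1 + (-343/14240)·1 + 319/672·1 = 1 ✓
b·c: (-2875/14952)·(-2/5) + (-343/14240)·15/7 + 319/672·1 = 1/2 ✓
b·c²: (-2875/14952)·4/25 + (-343/14240)·225/49 + 319/672·1 = 1/3 ✓
b·Ac: (-343/14240)·445/294 + 319/672·273/638 = 1/6 ✓
b·c³: (-2875/14952)·(-8/125) + (-343/14240)·3375/343 + 319/672·1 = 1/4 ✓
b·(c∘Ac): (-343/14240)·2225/686 + 319/672·273/638 = 1/8 ✓
b·Ac²: (-343/14240)·(-89/147) + 319/672·21/145 = 1/12 ✓
b·A²c: 319/672·28/319 = 1/24 ✓; 4 stages ⇒ order 4.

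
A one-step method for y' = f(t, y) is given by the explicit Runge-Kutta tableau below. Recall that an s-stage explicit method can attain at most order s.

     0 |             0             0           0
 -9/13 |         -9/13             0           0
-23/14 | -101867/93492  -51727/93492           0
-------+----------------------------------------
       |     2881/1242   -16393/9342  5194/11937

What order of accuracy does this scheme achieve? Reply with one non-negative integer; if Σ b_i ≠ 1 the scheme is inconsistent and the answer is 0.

3

b = (2881/1242, -16393/9342, 5194/11937)
c = (0, -9/13, -23/14)
Ac = (0, 0, 3979/10388)
Σ b_i: 2881/1242·1 + (-16393/9342)·1 + 5194/11937·1 = 1 ✓
b·c: (-16393/9342)·(-9/13) + 5194/11937·(-23/14) = 1/2 ✓
b·c²: (-16393/9342)·81/169 + 5194/11937·529/196 = 1/3 ✓
b·Ac: 5194/11937·3979/10388 = 1/6 ✓; 3 stages ⇒ order 3.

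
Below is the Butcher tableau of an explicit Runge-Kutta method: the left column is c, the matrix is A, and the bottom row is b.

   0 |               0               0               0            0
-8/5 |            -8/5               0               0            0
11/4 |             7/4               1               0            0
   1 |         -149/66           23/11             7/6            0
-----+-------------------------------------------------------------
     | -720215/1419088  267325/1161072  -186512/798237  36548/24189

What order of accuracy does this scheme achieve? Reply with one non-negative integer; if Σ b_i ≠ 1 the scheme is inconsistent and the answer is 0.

3

b = (-720215/1419088, 267325/1161072, -186512/798237, 36548/24189)
c = (0, -8/5, 11/4, 1)
Ac = (0, 0, -8/5, -181/1320)
Σ b_i: (-720215/1419088)·1 + 267325/1161072·1 + (-186512/798237)·1 + 36548/24189·1 = 1 ✓
b·c: 267325/1161072·(-8/5) + (-186512/798237)·11/4 + 36548/24189·1 = 1/2 ✓
b·c²: 267325/1161072·64/25 + (-186512/798237)·121/16 + 36548/24189·1 = 1/3 ✓
b·Ac: (-186512/798237)·(-8/5) + 36548/24189·(-181/1320) = 1/6 ✓
b·c³: 267325/1161072·(-512/125) + (-186512/798237)·1331/64 + 36548/24189·1 = -2076103/483780 ≠ 1/4 ⇒ order 3.
b·(c∘Ac): (-186512/798237)·(-22/5) + 36548/24189·(-181/1320) = 6552731/7982370 ≠ 1/8
b·Ac²: (-186512/798237)·64/25 + 36548/24189·374237/26400 = 366271/17592 ≠ 1/12
b·A²c: 36548/24189·(-28/15) = -1023344/362835 ≠ 1/24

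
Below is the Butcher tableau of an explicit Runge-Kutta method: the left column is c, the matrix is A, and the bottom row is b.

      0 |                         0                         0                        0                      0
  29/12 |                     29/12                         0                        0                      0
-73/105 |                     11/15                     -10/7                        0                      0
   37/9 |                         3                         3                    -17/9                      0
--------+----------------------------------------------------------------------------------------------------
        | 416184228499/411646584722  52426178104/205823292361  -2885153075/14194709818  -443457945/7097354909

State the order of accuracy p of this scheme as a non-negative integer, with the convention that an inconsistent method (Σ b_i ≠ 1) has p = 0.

b = (416184228499/411646584722, 52426178104/205823292361, -2885153075/14194709818, -443457945/7097354909)
c = (0, 29/12, -73/105, 37/9)
Ac = (0, 0, -145/42, 32369/3780)
Σ b_i: 416184228499/411646584722·1 + 52426178104/205823292361·1 + (-2885153075/14194709818)·1 + (-443457945/7097354909)·1 = 1 ✓
b·c: 52426178104/205823292361·29/12 + (-2885153075/14194709818)·(-73/105) + (-443457945/7097354909)·37/9 = 1/2 ✓
b·c²: 52426178104/205823292361·841/144 + (-2885153075/14194709818)·5329/11025 + (-443457945/7097354909)·1369/81 = 1/3 ✓
b·Ac: (-2885153075/14194709818)·(-145/42) + (-443457945/7097354909)·32369/3780 = 1/6 ✓
b·c³: 52426178104/205823292361·24389/1728 + (-2885153075/14194709818)·(-389017/1157625) + (-443457945/7097354909)·50653/729 = -15593025318811/22995429905160 ≠ 1/4 ⇒ order 3.
b·(c∘Ac): (-2885153075/14194709818)·2117/882 + (-443457945/7097354909)·1197653/34020 = -515002663321/191628582543 ≠ 1/8
b·Ac²: (-2885153075/14194709818)·(-4205/504) + (-443457945/7097354909)·26366587/1587600 = 1307854617973/1987259374520 ≠ 1/12
b·A²c: (-443457945/7097354909)·2465/378 = -17351171975/42584129454 ≠ 1/24

3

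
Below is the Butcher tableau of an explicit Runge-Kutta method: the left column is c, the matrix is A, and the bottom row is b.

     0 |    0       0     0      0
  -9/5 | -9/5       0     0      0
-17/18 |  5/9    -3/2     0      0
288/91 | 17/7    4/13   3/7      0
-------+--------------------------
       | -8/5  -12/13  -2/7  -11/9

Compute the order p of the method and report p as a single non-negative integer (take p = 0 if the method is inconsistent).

0

b = (-8/5, -12/13, -2/7, -11/9)
c = (0, -9/5, -17/18, 288/91)
Ac = (0, 0, 27/10, -2617/2730)
Σ b_i: (-8/5)·1 + (-12/13)·1 + (-2/7)·1 + (-11/9)·1 = -16507/4095 ≠ 1 ⇒ order 0.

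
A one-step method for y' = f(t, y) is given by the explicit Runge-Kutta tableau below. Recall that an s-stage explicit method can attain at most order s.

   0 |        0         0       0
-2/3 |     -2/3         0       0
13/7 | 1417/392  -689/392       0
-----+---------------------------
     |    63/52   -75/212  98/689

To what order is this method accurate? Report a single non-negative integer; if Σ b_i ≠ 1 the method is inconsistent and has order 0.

3

b = (63/52, -75/212, 98/689)
c = (0, -2/3, 13/7)
Ac = (0, 0, 689/588)
Σ b_i: 63/52·1 + (-75/212)·1 + 98/689·1 = 1 ✓
b·c: (-75/212)·(-2/3) + 98/689·13/7 = 1/2 ✓
b·c²: (-75/212)·4/9 + 98/689·169/49 = 1/3 ✓
b·Ac: 98/689·689/588 = 1/6 ✓; 3 stages ⇒ order 3.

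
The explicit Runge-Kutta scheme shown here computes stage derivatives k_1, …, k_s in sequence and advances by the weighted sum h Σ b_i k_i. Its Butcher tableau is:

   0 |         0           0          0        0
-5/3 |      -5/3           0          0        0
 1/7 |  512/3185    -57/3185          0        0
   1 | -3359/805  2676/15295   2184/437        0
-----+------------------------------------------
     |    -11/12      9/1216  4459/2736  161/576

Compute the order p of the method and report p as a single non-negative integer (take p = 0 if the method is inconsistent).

b = (-11/12, 9/1216, 4459/2736, 161/576)
c = (0, -5/3, 1/7, 1)
Ac = (0, 0, 19/637, 68/161)
Σ b_i: (-11/12)·1 + 9/1216·1 + 4459/2736·1 + 161/576·1 = 1 ✓
b·c: 9/1216·(-5/3) + 4459/2736·1/7 + 161/576·1 = 1/2 ✓
b·c²: 9/1216·25/9 + 4459/2736·1/49 + 161/576·1 = 1/3 ✓
b·Ac: 4459/2736·19/637 + 161/576·68/161 = 1/6 ✓
b·c³: 9/1216·(-125/27) + 4459/2736·1/343 + 161/576·1 = 1/4 ✓
b·(c∘Ac): 4459/2736·19/4459 + 161/576·68/161 = 1/8 ✓
b·Ac²: 4459/2736·(-95/1911) + 161/576·284/483 = 1/12 ✓
b·A²c: 161/576·24/161 = 1/24 ✓; 4 stages ⇒ order 4.

4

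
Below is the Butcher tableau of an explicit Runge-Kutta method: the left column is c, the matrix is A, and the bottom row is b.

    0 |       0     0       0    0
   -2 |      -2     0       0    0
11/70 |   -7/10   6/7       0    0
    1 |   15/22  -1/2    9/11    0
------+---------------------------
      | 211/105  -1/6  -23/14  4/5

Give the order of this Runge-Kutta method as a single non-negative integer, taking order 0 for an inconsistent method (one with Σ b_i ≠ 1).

b = (211/105, -1/6, -23/14, 4/5)
c = (0, -2, 11/70, 1)
Ac = (0, 0, -12/7, 79/70)
Σ b_i: 211/105·1 + (-1/6)·1 + (-23/14)·1 + 4/5·1 = 1 ✓
b·c: (-1/6)·(-2) + (-23/14)·11/70 + 4/5·1 = 2573/2940 ≠ 1/2 ⇒ order 1.

1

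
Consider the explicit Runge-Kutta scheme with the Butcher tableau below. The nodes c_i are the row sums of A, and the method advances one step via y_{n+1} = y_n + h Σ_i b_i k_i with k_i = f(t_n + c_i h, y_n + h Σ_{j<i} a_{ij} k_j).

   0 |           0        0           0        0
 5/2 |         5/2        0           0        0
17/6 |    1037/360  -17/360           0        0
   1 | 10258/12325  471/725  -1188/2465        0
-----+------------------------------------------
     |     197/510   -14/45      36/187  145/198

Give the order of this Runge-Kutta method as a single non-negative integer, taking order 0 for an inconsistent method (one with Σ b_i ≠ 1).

4

b = (197/510, -14/45, 36/187, 145/198)
c = (0, 5/2, 17/6, 1)
Ac = (0, 0, -17/144, 15/58)
Σ b_i: 197/510·1 + (-14/45)·1 + 36/187·1 + 145/198·1 = 1 ✓
b·c: (-14/45)·5/2 + 36/187·17/6 + 145/198·1 = 1/2 ✓
b·c²: (-14/45)·25/4 + 36/187·289/36 + 145/198·1 = 1/3 ✓
b·Ac: 36/187·(-17/144) + 145/198·15/58 = 1/6 ✓
b·c³: (-14/45)·125/8 + 36/187·4913/216 + 145/198·1 = 1/4 ✓
b·(c∘Ac): 36/187·(-289/864) + 145/198·15/58 = 1/8 ✓
b·Ac²: 36/187·(-85/288) + 145/198·111/580 = 1/12 ✓
b·A²c: 145/198·33/580 = 1/24 ✓; 4 stages ⇒ order 4.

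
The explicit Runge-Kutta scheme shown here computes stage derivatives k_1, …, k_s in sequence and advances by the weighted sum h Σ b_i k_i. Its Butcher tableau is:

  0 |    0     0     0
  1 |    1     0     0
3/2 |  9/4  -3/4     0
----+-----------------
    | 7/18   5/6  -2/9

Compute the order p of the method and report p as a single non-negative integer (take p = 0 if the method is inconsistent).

3

b = (7/18, 5/6, -2/9)
c = (0, 1, 3/2)
Ac = (0, 0, -3/4)
Σ b_i: 7/18·1 + 5/6·1 + (-2/9)·1 = 1 ✓
b·c: 5/6·1 + (-2/9)·3/2 = 1/2 ✓
b·c²: 5/6·1 + (-2/9)·9/4 = 1/3 ✓
b·Ac: (-2/9)·(-3/4) = 1/6 ✓; 3 stages ⇒ order 3.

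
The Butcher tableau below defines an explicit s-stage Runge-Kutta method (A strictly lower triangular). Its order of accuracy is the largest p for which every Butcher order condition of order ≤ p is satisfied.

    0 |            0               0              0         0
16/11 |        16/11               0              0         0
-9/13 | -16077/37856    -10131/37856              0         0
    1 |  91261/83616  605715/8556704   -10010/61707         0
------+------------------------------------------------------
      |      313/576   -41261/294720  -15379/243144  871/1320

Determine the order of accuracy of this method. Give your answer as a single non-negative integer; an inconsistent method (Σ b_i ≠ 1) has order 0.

4

b = (313/576, -41261/294720, -15379/243144, 871/1320)
c = (0, 16/11, -9/13, 1)
Ac = (0, 0, -921/2366, 375/1742)
Σ b_i: 313/576·1 + (-41261/294720)·1 + (-15379/243144)·1 + 871/1320·1 = 1 ✓
b·c: (-41261/294720)·16/11 + (-15379/243144)·(-9/13) + 871/1320·1 = 1/2 ✓
b·c²: (-41261/294720)·256/121 + (-15379/243144)·81/169 + 871/1320·1 = 1/3 ✓
b·Ac: (-15379/243144)·(-921/2366) + 871/1320·375/1742 = 1/6 ✓
b·c³: (-41261/294720)·4096/1331 + (-15379/243144)·(-729/2197) + 871/1320·1 = 1/4 ✓
b·(c∘Ac): (-15379/243144)·8289/30758 + 871/1320·375/1742 = 1/8 ✓
b·Ac²: (-15379/243144)·(-7368/13013) + 871/1320·690/9581 = 1/12 ✓
b·A²c: 871/1320·55/871 = 1/24 ✓; 4 stages ⇒ order 4.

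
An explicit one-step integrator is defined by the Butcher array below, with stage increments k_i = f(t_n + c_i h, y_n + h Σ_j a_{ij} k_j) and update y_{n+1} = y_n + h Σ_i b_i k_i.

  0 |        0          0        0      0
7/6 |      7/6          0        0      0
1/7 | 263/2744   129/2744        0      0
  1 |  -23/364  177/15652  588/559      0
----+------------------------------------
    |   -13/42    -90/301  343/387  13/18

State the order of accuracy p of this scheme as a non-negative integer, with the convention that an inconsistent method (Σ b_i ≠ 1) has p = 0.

b = (-13/42, -90/301, 343/387, 13/18)
c = (0, 7/6, 1/7, 1)
Ac = (0, 0, 43/784, 17/104)
Σ b_i: (-13/42)·1 + (-90/301)·1 + 343/387·1 + 13/18·1 = 1 ✓
b·c: (-90/301)·7/6 + 343/387·1/7 + 13/18·1 = 1/2 ✓
b·c²: (-90/301)·49/36 + 343/387·1/49 + 13/18·1 = 1/3 ✓
b·Ac: 343/387·43/784 + 13/18·17/104 = 1/6 ✓
b·c³: (-90/301)·343/216 + 343/387·1/343 + 13/18·1 = 1/4 ✓
b·(c∘Ac): 343/387·43/5488 + 13/18·17/104 = 1/8 ✓
b·Ac²: 343/387·43/672 + 13/18·23/624 = 1/12 ✓
b·A²c: 13/18·3/52 = 1/24 ✓; 4 stages ⇒ order 4.

4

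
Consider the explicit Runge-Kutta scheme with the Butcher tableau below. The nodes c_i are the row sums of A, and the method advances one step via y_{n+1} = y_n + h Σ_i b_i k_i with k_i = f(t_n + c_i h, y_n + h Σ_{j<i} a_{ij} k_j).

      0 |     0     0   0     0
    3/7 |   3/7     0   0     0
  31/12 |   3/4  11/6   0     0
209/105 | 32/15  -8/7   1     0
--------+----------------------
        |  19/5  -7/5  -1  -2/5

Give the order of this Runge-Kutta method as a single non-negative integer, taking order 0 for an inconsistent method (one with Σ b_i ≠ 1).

b = (19/5, -7/5, -1, -2/5)
c = (0, 3/7, 31/12, 209/105)
Ac = (0, 0, 11/14, 1231/588)
Σ b_i: 19/5·1 + (-7/5)·1 + (-1)·1 + (-2/5)·1 = 1 ✓
b·c: (-7/5)·3/7 + (-1)·31/12 + (-2/5)·209/105 = -8357/2100 ≠ 1/2 ⇒ order 1.

1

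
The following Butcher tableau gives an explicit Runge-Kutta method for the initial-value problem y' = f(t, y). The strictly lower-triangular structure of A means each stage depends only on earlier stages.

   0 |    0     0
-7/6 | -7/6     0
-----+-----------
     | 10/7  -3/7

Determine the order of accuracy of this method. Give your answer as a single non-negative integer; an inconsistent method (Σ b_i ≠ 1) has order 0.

2

b = (10/7, -3/7)
c = (0, -7/6)
Σ b_i: 10/7·1 + (-3/7)·1 = 1 ✓
b·c: (-3/7)·(-7/6) = 1/2 ✓; 2 stages ⇒ order 2.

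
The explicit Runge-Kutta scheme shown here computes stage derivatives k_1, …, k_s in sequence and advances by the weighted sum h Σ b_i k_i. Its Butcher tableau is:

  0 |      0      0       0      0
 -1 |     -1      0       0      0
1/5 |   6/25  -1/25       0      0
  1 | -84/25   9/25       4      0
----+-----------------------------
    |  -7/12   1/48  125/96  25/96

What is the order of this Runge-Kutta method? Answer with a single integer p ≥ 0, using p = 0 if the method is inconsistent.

b = (-7/12, 1/48, 125/96, 25/96)
c = (0, -1, 1/5, 1)
Ac = (0, 0, 1/25, 11/25)
Σ b_i: (-7/12)·1 + 1/48·1 + 125/96·1 + 25/96·1 = 1 ✓
b·c: 1/48·(-1) + 125/96·1/5 + 25/96·1 = 1/2 ✓
b·c²: 1/48·1 + 125/96·1/25 + 25/96·1 = 1/3 ✓
b·Ac: 125/96·1/25 + 25/96·11/25 = 1/6 ✓
b·c³: 1/48·(-1) + 125/96·1/125 + 25/96·1 = 1/4 ✓
b·(c∘Ac): 125/96·1/125 + 25/96·11/25 = 1/8 ✓
b·Ac²: 125/96·(-1/25) + 25/96·13/25 = 1/12 ✓
b·A²c: 25/96·4/25 = 1/24 ✓; 4 stages ⇒ order 4.

4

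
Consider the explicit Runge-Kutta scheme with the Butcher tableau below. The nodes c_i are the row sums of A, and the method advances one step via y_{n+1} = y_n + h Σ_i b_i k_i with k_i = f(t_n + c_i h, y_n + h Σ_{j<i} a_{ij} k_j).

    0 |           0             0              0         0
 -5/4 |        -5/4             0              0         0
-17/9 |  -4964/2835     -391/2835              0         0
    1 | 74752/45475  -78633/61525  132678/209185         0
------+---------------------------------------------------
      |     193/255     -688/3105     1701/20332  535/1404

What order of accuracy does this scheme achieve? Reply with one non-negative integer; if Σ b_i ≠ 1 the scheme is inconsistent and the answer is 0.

b = (193/255, -688/3105, 1701/20332, 535/1404)
c = (0, -5/4, -17/9, 1)
Ac = (0, 0, 391/2268, 171/428)
Σ b_i: 193/255·1 + (-688/3105)·1 + 1701/20332·1 + 535/1404·1 = 1 ✓
b·c: (-688/3105)·(-5/4) + 1701/20332·(-17/9) + 535/1404·1 = 1/2 ✓
b·c²: (-688/3105)·25/16 + 1701/20332·289/81 + 535/1404·1 = 1/3 ✓
b·Ac: 1701/20332·391/2268 + 535/1404·171/428 = 1/6 ✓
b·c³: (-688/3105)·(-125/64) + 1701/20332·(-4913/729) + 535/1404·1 = 1/4 ✓
b·(c∘Ac): 1701/20332·(-6647/20412) + 535/1404·171/428 = 1/8 ✓
b·Ac²: 1701/20332·(-1955/9072) + 535/1404·2277/8560 = 1/12 ✓
b·A²c: 535/1404·117/1070 = 1/24 ✓; 4 stages ⇒ order 4.

4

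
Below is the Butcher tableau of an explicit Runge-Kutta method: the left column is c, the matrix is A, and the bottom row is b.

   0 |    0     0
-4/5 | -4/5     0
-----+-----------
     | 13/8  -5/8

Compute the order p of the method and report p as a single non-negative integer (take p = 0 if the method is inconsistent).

b = (13/8, -5/8)
c = (0, -4/5)
Σ b_i: 13/8·1 + (-5/8)·1 = 1 ✓
b·c: (-5/8)·(-4/5) = 1/2 ✓; 2 stages ⇒ order 2.

2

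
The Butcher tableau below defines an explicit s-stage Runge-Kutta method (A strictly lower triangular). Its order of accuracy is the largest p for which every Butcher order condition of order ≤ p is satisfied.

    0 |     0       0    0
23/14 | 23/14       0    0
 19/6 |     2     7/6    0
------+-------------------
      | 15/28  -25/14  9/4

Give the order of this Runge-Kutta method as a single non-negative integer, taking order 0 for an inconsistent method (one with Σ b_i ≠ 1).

1

b = (15/28, -25/14, 9/4)
c = (0, 23/14, 19/6)
Ac = (0, 0, 23/12)
Σ b_i: 15/28·1 + (-25/14)·1 + 9/4·1 = 1 ✓
b·c: (-25/14)·23/14 + 9/4·19/6 = 1643/392 ≠ 1/2 ⇒ order 1.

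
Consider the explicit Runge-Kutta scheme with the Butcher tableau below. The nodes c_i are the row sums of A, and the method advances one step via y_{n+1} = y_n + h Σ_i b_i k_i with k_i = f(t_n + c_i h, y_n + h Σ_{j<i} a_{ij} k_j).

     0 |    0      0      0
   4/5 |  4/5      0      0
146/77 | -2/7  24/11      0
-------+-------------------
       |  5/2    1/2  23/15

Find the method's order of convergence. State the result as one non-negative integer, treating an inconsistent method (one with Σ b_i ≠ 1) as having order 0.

0

b = (5/2, 1/2, 23/15)
c = (0, 4/5, 146/77)
Ac = (0, 0, 96/55)
Σ b_i: 5/2·1 + 1/2·1 + 23/15·1 = 68/15 ≠ 1 ⇒ order 0.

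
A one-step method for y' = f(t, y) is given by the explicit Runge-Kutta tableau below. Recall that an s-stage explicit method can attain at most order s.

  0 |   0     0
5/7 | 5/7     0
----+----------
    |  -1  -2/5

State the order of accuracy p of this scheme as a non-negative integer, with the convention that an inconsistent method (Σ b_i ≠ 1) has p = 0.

0

b = (-1, -2/5)
c = (0, 5/7)
Σ b_i: (-1)·1 + (-2/5)·1 = -7/5 ≠ 1 ⇒ order 0.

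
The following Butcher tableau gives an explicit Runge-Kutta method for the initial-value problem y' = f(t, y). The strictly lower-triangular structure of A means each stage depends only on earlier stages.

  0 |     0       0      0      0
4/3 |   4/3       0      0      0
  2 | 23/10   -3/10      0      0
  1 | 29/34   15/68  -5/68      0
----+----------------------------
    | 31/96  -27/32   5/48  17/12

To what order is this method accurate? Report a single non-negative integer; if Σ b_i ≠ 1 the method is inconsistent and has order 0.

4

b = (31/96, -27/32, 5/48, 17/12)
c = (0, 4/3, 2, 1)
Ac = (0, 0, -2/5, 5/34)
Σ b_i: 31/96·1 + (-27/32)·1 + 5/48·1 + 17/12·1 = 1 ✓
b·c: (-27/32)·4/3 + 5/48·2 + 17/12·1 = 1/2 ✓
b·c²: (-27/32)·16/9 + 5/48·4 + 17/12·1 = 1/3 ✓
b·Ac: 5/48·(-2/5) + 17/12·5/34 = 1/6 ✓
b·c³: (-27/32)·64/27 + 5/48·8 + 17/12·1 = 1/4 ✓
b·(c∘Ac): 5/48·(-4/5) + 17/12·5/34 = 1/8 ✓
b·Ac²: 5/48·(-8/15) + 17/12·5/51 = 1/12 ✓
b·A²c: 17/12·1/34 = 1/24 ✓; 4 stages ⇒ order 4.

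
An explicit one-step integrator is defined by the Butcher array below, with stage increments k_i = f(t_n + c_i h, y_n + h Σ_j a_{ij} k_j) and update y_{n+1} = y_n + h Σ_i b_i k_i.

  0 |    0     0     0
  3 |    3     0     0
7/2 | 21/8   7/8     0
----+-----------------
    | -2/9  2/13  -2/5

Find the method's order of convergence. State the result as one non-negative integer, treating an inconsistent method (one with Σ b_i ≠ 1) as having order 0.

b = (-2/9, 2/13, -2/5)
c = (0, 3, 7/2)
Ac = (0, 0, 21/8)
Σ b_i: (-2/9)·1 + 2/13·1 + (-2/5)·1 = -274/585 ≠ 1 ⇒ order 0.

0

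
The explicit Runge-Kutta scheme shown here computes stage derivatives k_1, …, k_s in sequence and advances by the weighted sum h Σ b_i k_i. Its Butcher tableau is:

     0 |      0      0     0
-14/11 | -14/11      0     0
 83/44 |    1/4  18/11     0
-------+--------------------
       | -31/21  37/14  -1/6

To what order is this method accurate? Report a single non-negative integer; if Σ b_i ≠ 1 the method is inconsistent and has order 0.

1

b = (-31/21, 37/14, -1/6)
c = (0, -14/11, 83/44)
Ac = (0, 0, -252/121)
Σ b_i: (-31/21)·1 + 37/14·1 + (-1/6)·1 = 1 ✓
b·c: 37/14·(-14/11) + (-1/6)·83/44 = -971/264 ≠ 1/2 ⇒ order 1.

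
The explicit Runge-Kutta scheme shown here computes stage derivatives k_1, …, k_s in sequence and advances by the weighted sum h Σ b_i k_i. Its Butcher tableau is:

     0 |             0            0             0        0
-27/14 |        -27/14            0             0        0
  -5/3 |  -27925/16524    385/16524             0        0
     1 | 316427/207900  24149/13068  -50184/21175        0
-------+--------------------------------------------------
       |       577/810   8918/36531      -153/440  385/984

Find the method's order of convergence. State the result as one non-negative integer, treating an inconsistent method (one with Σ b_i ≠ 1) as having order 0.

b = (577/810, 8918/36531, -153/440, 385/984)
c = (0, -27/14, -5/3, 1)
Ac = (0, 0, -55/1224, 1189/3080)
Σ b_i: 577/810·1 + 8918/36531·1 + (-153/440)·1 + 385/984·1 = 1 ✓
b·c: 8918/36531·(-27/14) + (-153/440)·(-5/3) + 385/984·1 = 1/2 ✓
b·c²: 8918/36531·729/196 + (-153/440)·25/9 + 385/984·1 = 1/3 ✓
b·Ac: (-153/440)·(-55/1224) + 385/984·1189/3080 = 1/6 ✓
b·c³: 8918/36531·(-19683/2744) + (-153/440)·(-125/27) + 385/984·1 = 1/4 ✓
b·(c∘Ac): (-153/440)·275/3672 + 385/984·1189/3080 = 1/8 ✓
b·Ac²: (-153/440)·165/1904 + 385/984·2501/8624 = 1/12 ✓
b·A²c: 385/984·41/385 = 1/24 ✓; 4 stages ⇒ order 4.

4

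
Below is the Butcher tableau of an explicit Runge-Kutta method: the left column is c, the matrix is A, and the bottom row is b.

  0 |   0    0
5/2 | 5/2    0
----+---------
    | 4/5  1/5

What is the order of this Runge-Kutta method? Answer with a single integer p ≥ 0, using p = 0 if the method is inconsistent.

2

b = (4/5, 1/5)
c = (0, 5/2)
Σ b_i: 4/5·1 + 1/5·1 = 1 ✓
b·c: 1/5·5/2 = 1/2 ✓; 2 stages ⇒ order 2.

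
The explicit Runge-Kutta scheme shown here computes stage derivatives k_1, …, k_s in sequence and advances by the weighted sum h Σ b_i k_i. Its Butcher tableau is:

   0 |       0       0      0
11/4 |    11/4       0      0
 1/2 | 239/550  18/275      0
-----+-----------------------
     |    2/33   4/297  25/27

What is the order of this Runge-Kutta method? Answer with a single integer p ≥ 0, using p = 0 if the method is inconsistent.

b = (2/33, 4/297, 25/27)
c = (0, 11/4, 1/2)
Ac = (0, 0, 9/50)
Σ b_i: 2/33·1 + 4/297·1 + 25/27·1 = 1 ✓
b·c: 4/297·11/4 + 25/27·1/2 = 1/2 ✓
b·c²: 4/297·121/16 + 25/27·1/4 = 1/3 ✓
b·Ac: 25/27·9/50 = 1/6 ✓; 3 stages ⇒ order 3.

3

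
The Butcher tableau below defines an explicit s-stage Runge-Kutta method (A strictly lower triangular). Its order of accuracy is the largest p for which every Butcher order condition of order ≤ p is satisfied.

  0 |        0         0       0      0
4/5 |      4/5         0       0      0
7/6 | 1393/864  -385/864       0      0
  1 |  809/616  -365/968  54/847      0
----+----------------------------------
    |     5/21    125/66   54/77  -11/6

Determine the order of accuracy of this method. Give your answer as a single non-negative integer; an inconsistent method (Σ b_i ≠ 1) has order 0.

b = (5/21, 125/66, 54/77, -11/6)
c = (0, 4/5, 7/6, 1)
Ac = (0, 0, -77/216, -5/22)
Σ b_i: 5/21·1 + 125/66·1 + 54/77·1 + (-11/6)·1 = 1 ✓
b·c: 125/66·4/5 + 54/77·7/6 + (-11/6)·1 = 1/2 ✓
b·c²: 125/66·16/25 + 54/77·49/36 + (-11/6)·1 = 1/3 ✓
b·Ac: 54/77·(-77/216) + (-11/6)·(-5/22) = 1/6 ✓
b·c³: 125/66·64/125 + 54/77·343/216 + (-11/6)·1 = 1/4 ✓
b·(c∘Ac): 54/77·(-539/1296) + (-11/6)·(-5/22) = 1/8 ✓
b·Ac²: 54/77·(-77/270) + (-11/6)·(-17/110) = 1/12 ✓
b·A²c: (-11/6)·(-1/44) = 1/24 ✓; 4 stages ⇒ order 4.

4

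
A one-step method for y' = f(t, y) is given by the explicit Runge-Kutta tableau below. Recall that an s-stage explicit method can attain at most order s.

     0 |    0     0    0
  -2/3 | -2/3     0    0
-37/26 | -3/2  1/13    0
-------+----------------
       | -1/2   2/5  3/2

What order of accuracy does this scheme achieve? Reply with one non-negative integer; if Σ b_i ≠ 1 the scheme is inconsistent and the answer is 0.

b = (-1/2, 2/5, 3/2)
c = (0, -2/3, -37/26)
Ac = (0, 0, -2/39)
Σ b_i: (-1/2)·1 + 2/5·1 + 3/2·1 = 7/5 ≠ 1 ⇒ order 0.

0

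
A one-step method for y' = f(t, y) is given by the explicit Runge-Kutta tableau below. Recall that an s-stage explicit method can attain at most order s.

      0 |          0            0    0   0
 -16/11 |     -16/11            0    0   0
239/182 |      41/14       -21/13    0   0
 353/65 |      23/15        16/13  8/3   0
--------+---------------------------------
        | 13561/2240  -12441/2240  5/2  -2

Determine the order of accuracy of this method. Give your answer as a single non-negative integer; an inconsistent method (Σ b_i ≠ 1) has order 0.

b = (13561/2240, -12441/2240, 5/2, -2)
c = (0, -16/11, 239/182, 353/65)
Ac = (0, 0, 336/143, 5140/3003)
Σ b_i: 13561/2240·1 + (-12441/2240)·1 + 5/2·1 + (-2)·1 = 1 ✓
b·c: (-12441/2240)·(-16/11) + 5/2·239/182 + (-2)·353/65 = 1/2 ✓
b·c²: (-12441/2240)·256/121 + 5/2·57121/33124 + (-2)·124609/4225 = -1210162321/18218200 ≠ 1/3 ⇒ order 2.
b·Ac: 5/2·336/143 + (-2)·5140/3003 = 7360/3003 ≠ 1/6

2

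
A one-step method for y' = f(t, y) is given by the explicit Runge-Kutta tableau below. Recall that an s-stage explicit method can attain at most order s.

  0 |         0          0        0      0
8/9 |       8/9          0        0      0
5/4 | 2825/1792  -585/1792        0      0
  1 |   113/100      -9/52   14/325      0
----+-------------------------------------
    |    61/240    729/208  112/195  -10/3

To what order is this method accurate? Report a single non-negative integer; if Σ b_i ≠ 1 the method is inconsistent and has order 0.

4

b = (61/240, 729/208, 112/195, -10/3)
c = (0, 8/9, 5/4, 1)
Ac = (0, 0, -65/224, -1/10)
Σ b_i: 61/240·1 + 729/208·1 + 112/195·1 + (-10/3)·1 = 1 ✓
b·c: 729/208·8/9 + 112/195·5/4 + (-10/3)·1 = 1/2 ✓
b·c²: 729/208·64/81 + 112/195·25/16 + (-10/3)·1 = 1/3 ✓
b·Ac: 112/195·(-65/224) + (-10/3)·(-1/10) = 1/6 ✓
b·c³: 729/208·512/729 + 112/195·125/64 + (-10/3)·1 = 1/4 ✓
b·(c∘Ac): 112/195·(-325/896) + (-10/3)·(-1/10) = 1/8 ✓
b·Ac²: 112/195·(-65/252) + (-10/3)·(-5/72) = 1/12 ✓
b·A²c: (-10/3)·(-1/80) = 1/24 ✓; 4 stages ⇒ order 4.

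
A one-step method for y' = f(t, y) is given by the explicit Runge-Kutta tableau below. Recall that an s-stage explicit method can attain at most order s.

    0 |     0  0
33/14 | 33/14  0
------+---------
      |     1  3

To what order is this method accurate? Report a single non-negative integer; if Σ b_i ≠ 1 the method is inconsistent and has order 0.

0

b = (1, 3)
c = (0, 33/14)
Σ b_i: 1·1 + 3·1 = 4 ≠ 1 ⇒ order 0.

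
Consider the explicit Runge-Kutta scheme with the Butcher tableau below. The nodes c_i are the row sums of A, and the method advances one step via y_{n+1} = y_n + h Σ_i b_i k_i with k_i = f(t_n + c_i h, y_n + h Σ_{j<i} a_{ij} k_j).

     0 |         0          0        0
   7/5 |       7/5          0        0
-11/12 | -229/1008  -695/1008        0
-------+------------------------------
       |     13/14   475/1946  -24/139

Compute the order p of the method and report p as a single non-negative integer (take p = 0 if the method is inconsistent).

3

b = (13/14, 475/1946, -24/139)
c = (0, 7/5, -11/12)
Ac = (0, 0, -139/144)
Σ b_i: 13/14·1 + 475/1946·1 + (-24/139)·1 = 1 ✓
b·c: 475/1946·7/5 + (-24/139)·(-11/12) = 1/2 ✓
b·c²: 475/1946·49/25 + (-24/139)·121/144 = 1/3 ✓
b·Ac: (-24/139)·(-139/144) = 1/6 ✓; 3 stages ⇒ order 3.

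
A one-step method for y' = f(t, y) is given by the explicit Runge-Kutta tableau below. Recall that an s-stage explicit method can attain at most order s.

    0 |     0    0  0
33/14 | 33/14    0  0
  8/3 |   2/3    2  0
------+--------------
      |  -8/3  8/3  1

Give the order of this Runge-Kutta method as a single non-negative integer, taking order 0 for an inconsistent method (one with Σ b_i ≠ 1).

b = (-8/3, 8/3, 1)
c = (0, 33/14, 8/3)
Ac = (0, 0, 33/7)
Σ b_i: (-8/3)·1 + 8/3·1 + 1·1 = 1 ✓
b·c: 8/3·33/14 + 1·8/3 = 188/21 ≠ 1/2 ⇒ order 1.

1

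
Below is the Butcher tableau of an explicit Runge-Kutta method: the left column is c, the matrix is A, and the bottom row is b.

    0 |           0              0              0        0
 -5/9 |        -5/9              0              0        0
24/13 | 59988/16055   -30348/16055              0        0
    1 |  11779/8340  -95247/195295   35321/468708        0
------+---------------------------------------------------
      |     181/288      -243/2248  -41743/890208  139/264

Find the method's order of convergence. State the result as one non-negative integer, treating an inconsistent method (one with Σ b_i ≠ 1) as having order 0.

b = (181/288, -243/2248, -41743/890208, 139/264)
c = (0, -5/9, 24/13, 1)
Ac = (0, 0, 3372/3211, 57/139)
Σ b_i: 181/288·1 + (-243/2248)·1 + (-41743/890208)·1 + 139/264·1 = 1 ✓
b·c: (-243/2248)·(-5/9) + (-41743/890208)·24/13 + 139/264·1 = 1/2 ✓
b·c²: (-243/2248)·25/81 + (-41743/890208)·576/169 + 139/264·1 = 1/3 ✓
b·Ac: (-41743/890208)·3372/3211 + 139/264·57/139 = 1/6 ✓
b·c³: (-243/2248)·(-125/729) + (-41743/890208)·13824/2197 + 139/264·1 = 1/4 ✓
b·(c∘Ac): (-41743/890208)·80928/41743 + 139/264·57/139 = 1/8 ✓
b·Ac²: (-41743/890208)·(-5620/9633) + 139/264·133/1251 = 1/12 ✓
b·A²c: 139/264·11/139 = 1/24 ✓; 4 stages ⇒ order 4.

4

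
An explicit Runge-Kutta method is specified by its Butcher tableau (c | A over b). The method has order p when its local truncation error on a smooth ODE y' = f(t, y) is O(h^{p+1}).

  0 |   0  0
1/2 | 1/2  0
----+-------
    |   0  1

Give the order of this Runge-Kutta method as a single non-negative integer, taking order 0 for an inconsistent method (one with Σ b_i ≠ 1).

2

b = (0, 1)
c = (0, 1/2)
Σ b_i: 1·1 = 1 ✓
b·c: 1·1/2 = 1/2 ✓; 2 stages ⇒ order 2.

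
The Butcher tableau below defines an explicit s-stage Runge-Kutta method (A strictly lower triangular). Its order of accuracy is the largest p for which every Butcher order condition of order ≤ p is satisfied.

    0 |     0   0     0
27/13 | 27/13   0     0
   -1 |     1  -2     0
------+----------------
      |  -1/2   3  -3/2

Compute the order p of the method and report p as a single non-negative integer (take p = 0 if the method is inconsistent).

b = (-1/2, 3, -3/2)
c = (0, 27/13, -1)
Ac = (0, 0, -54/13)
Σ b_i: (-1/2)·1 + 3·1 + (-3/2)·1 = 1 ✓
b·c: 3·27/13 + (-3/2)·(-1) = 201/26 ≠ 1/2 ⇒ order 1.

1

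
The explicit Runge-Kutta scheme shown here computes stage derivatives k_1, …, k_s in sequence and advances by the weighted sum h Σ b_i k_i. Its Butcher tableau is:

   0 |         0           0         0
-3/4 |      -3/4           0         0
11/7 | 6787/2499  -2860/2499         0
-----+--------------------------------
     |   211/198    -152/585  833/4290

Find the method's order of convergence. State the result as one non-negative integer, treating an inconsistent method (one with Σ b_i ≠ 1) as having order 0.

3

b = (211/198, -152/585, 833/4290)
c = (0, -3/4, 11/7)
Ac = (0, 0, 715/833)
Σ b_i: 211/198·1 + (-152/585)·1 + 833/4290·1 = 1 ✓
b·c: (-152/585)·(-3/4) + 833/4290·11/7 = 1/2 ✓
b·c²: (-152/585)·9/16 + 833/4290·121/49 = 1/3 ✓
b·Ac: 833/4290·715/833 = 1/6 ✓; 3 stages ⇒ order 3.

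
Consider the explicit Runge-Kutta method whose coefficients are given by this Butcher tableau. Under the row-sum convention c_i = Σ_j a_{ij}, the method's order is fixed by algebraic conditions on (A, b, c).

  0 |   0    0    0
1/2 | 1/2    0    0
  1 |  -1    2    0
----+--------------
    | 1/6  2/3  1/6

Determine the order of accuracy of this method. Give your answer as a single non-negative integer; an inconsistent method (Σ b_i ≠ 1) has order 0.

3

b = (1/6, 2/3, 1/6)
c = (0, 1/2, 1)
Ac = (0, 0, 1)
Σ b_i: 1/6·1 + 2/3·1 + 1/6·1 = 1 ✓
b·c: 2/3·1/2 + 1/6·1 = 1/2 ✓
b·c²: 2/3·1/4 + 1/6·1 = 1/3 ✓
b·Ac: 1/6·1 = 1/6 ✓; 3 stages ⇒ order 3.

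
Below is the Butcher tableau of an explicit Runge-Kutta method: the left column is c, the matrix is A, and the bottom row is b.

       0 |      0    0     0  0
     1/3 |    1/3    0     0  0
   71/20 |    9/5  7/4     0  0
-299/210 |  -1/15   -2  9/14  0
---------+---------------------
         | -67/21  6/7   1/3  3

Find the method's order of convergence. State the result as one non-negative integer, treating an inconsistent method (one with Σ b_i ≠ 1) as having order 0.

b = (-67/21, 6/7, 1/3, 3)
c = (0, 1/3, 71/20, -299/210)
Ac = (0, 0, 7/12, 1357/840)
Σ b_i: (-67/21)·1 + 6/7·1 + 1/3·1 + 3·1 = 1 ✓
b·c: 6/7·1/3 + 1/3·71/20 + 3·(-299/210) = -1177/420 ≠ 1/2 ⇒ order 1.

1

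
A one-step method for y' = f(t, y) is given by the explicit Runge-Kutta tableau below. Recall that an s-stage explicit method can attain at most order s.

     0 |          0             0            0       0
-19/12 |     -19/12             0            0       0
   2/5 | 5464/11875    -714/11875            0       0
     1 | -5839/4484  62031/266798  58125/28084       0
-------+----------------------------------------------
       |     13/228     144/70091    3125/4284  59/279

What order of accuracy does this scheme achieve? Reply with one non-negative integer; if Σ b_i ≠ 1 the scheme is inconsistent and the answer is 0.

4

b = (13/228, 144/70091, 3125/4284, 59/279)
c = (0, -19/12, 2/5, 1)
Ac = (0, 0, 119/1250, 217/472)
Σ b_i: 13/228·1 + 144/70091·1 + 3125/4284·1 + 59/279·1 = 1 ✓
b·c: 144/70091·(-19/12) + 3125/4284·2/5 + 59/279·1 = 1/2 ✓
b·c²: 144/70091·361/144 + 3125/4284·4/25 + 59/279·1 = 1/3 ✓
b·Ac: 3125/4284·119/1250 + 59/279·217/472 = 1/6 ✓
b·c³: 144/70091·(-6859/1728) + 3125/4284·8/125 + 59/279·1 = 1/4 ✓
b·(c∘Ac): 3125/4284·119/3125 + 59/279·217/472 = 1/8 ✓
b·Ac²: 3125/4284·(-2261/15000) + 59/279·5177/5664 = 1/12 ✓
b·A²c: 59/279·93/472 = 1/24 ✓; 4 stages ⇒ order 4.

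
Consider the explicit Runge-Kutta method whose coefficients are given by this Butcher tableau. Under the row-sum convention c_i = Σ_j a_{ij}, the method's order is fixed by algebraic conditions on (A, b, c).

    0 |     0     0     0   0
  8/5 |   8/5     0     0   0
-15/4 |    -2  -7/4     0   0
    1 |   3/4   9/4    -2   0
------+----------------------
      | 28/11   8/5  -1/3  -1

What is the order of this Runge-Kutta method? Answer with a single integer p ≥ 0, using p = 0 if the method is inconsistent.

b = (28/11, 8/5, -1/3, -1)
c = (0, 8/5, -15/4, 1)
Ac = (0, 0, -14/5, 111/10)
Σ b_i: 28/11·1 + 8/5·1 + (-1/3)·1 + (-1)·1 = 464/165 ≠ 1 ⇒ order 0.

0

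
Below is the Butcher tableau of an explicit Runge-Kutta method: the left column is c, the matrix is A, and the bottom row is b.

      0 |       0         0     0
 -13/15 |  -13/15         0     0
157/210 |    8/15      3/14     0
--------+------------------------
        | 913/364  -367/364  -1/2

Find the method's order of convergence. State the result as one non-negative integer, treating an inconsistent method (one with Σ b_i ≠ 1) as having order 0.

b = (913/364, -367/364, -1/2)
c = (0, -13/15, 157/210)
Ac = (0, 0, -13/70)
Σ b_i: 913/364·1 + (-367/364)·1 + (-1/2)·1 = 1 ✓
b·c: (-367/364)·(-13/15) + (-1/2)·157/210 = 1/2 ✓
b·c²: (-367/364)·169/225 + (-1/2)·24649/44100 = -30481/29400 ≠ 1/3 ⇒ order 2.
b·Ac: (-1/2)·(-13/70) = 13/140 ≠ 1/6

2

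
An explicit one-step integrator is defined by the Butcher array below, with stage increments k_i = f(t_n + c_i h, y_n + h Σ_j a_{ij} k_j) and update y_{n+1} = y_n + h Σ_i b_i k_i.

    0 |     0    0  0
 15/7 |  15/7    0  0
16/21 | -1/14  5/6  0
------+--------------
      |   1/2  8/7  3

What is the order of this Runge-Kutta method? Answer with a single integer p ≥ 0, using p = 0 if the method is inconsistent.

0

b = (1/2, 8/7, 3)
c = (0, 15/7, 16/21)
Ac = (0, 0, 25/14)
Σ b_i: 1/2·1 + 8/7·1 + 3·1 = 65/14 ≠ 1 ⇒ order 0.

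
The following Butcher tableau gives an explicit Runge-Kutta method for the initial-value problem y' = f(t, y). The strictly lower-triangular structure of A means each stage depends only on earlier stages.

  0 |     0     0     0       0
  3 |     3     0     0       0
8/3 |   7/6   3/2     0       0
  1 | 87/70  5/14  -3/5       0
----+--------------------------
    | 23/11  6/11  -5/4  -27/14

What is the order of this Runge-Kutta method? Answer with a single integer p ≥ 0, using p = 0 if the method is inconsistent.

b = (23/11, 6/11, -5/4, -27/14)
c = (0, 3, 8/3, 1)
Ac = (0, 0, 9/2, -37/70)
Σ b_i: 23/11·1 + 6/11·1 + (-5/4)·1 + (-27/14)·1 = -167/308 ≠ 1 ⇒ order 0.

0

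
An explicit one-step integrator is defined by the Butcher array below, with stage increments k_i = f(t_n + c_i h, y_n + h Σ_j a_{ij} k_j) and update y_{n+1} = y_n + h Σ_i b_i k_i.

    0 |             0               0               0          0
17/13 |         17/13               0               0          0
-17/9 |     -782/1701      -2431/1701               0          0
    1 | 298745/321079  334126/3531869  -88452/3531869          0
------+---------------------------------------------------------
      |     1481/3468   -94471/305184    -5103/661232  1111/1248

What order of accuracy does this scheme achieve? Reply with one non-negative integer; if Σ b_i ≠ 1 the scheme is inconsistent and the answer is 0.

b = (1481/3468, -94471/305184, -5103/661232, 1111/1248)
c = (0, 17/13, -17/9, 1)
Ac = (0, 0, -3179/1701, 190/1111)
Σ b_i: 1481/3468·1 + (-94471/305184)·1 + (-5103/661232)·1 + 1111/1248·1 = 1 ✓
b·c: (-94471/305184)·17/13 + (-5103/661232)·(-17/9) + 1111/1248·1 = 1/2 ✓
b·c²: (-94471/305184)·289/169 + (-5103/661232)·289/81 + 1111/1248·1 = 1/3 ✓
b·Ac: (-5103/661232)·(-3179/1701) + 1111/1248·190/1111 = 1/6 ✓
b·c³: (-94471/305184)·4913/2197 + (-5103/661232)·(-4913/729) + 1111/1248·1 = 1/4 ✓
b·(c∘Ac): (-5103/661232)·54043/15309 + 1111/1248·190/1111 = 1/8 ✓
b·Ac²: (-5103/661232)·(-54043/22113) + 1111/1248·1046/14443 = 1/12 ✓
b·A²c: 1111/1248·52/1111 = 1/24 ✓; 4 stages ⇒ order 4.

4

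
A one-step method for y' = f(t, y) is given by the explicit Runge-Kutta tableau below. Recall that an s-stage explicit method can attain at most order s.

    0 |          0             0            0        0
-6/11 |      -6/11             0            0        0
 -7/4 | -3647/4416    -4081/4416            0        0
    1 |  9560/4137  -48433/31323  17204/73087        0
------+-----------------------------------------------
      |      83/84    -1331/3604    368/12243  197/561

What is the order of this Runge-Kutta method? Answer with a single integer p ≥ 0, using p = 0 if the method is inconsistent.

b = (83/84, -1331/3604, 368/12243, 197/561)
c = (0, -6/11, -7/4, 1)
Ac = (0, 0, 371/736, 85/197)
Σ b_i: 83/84·1 + (-1331/3604)·1 + 368/12243·1 + 197/561·1 = 1 ✓
b·c: (-1331/3604)·(-6/11) + 368/12243·(-7/4) + 197/561·1 = 1/2 ✓
b·c²: (-1331/3604)·36/121 + 368/12243·49/16 + 197/561·1 = 1/3 ✓
b·Ac: 368/12243·371/736 + 197/561·85/197 = 1/6 ✓
b·c³: (-1331/3604)·(-216/1331) + 368/12243·(-343/64) + 197/561·1 = 1/4 ✓
b·(c∘Ac): 368/12243·(-2597/2944) + 197/561·85/197 = 1/8 ✓
b·Ac²: 368/12243·(-1113/4048) + 197/561·2261/8668 = 1/12 ✓
b·A²c: 197/561·187/1576 = 1/24 ✓; 4 stages ⇒ order 4.

4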